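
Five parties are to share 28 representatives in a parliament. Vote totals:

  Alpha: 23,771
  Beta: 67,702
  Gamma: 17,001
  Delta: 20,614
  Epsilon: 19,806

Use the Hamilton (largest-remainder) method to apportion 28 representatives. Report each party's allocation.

Alpha 4, Beta 13, Gamma 3, Delta 4, Epsilon 4

The standard divisor is 148894/28 ≈ 5317.643.
Standard quotas: Alpha 4.4702, Beta 12.7316, Gamma 3.1971, Delta 3.8765, Epsilon 3.7246.
Lower quotas: Alpha 4, Beta 12, Gamma 3, Delta 3, Epsilon 3 (sum 25, leaving 3 seats).
Remainders in descending order: Delta 0.8765, Beta 0.7316, Epsilon 0.7246, Alpha 0.4702, Gamma 0.1971.
The surplus seats go to Delta, Beta, Epsilon.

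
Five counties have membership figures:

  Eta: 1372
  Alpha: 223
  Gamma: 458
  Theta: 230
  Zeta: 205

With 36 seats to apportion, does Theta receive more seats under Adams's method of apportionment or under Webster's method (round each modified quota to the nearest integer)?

Adams

Adams: Eta 19, Alpha 3, Gamma 7, Theta 4, Zeta 3.
Webster: Eta 20, Alpha 3, Gamma 7, Theta 3, Zeta 3.
Theta gets 4 under Adams and 3 under Webster.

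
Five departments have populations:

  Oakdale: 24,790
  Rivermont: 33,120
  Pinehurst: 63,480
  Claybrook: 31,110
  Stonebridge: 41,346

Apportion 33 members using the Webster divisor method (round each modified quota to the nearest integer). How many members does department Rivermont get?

6

Standard divisor 193846/33 ≈ 5874.121; standard quotas: Oakdale 4.220, Rivermont 5.638, Pinehurst 10.807, Claybrook 5.296, Stonebridge 7.039.
Rounding to the nearest integer gives Oakdale 4, Rivermont 6, Pinehurst 11, Claybrook 5, Stonebridge 7 — total 33, matching the house size, so no adjustment is needed.
Rivermont receives 6.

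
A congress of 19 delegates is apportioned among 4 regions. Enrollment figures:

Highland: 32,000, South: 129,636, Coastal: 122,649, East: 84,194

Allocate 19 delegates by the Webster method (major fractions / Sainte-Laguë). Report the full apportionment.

Highland 2, South 7, Coastal 6, East 4

Standard divisor 368479/19 ≈ 19393.632; standard quotas: Highland 1.650, South 6.684, Coastal 6.324, East 4.341.
Rounding to the nearest integer gives Highland 2, South 7, Coastal 6, East 4 — total 19, matching the house size, so no adjustment is needed.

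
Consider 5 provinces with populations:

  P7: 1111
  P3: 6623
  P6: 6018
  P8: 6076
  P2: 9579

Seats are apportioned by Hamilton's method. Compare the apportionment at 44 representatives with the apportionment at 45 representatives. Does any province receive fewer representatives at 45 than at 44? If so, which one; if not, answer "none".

none

At 44 seats: P7 2, P3 10, P6 9, P8 9, P2 14.
At 45 seats: P7 2, P3 10, P6 9, P8 9, P2 15.
No province's allocation decreased.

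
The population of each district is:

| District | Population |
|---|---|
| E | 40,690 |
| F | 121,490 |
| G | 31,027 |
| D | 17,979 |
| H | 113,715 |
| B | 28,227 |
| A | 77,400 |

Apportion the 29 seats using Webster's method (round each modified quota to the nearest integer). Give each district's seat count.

Standard divisor 430528/29 ≈ 14845.793; standard quotas: E 2.741, F 8.183, G 2.090, D 1.211, H 7.660, B 1.901, A 5.214.
Rounding to the nearest integer gives E 3, F 8, G 2, D 1, H 8, B 2, A 5 — total 29, matching the house size, so no adjustment is needed.

E 3, F 8, G 2, D 1, H 8, B 2, A 5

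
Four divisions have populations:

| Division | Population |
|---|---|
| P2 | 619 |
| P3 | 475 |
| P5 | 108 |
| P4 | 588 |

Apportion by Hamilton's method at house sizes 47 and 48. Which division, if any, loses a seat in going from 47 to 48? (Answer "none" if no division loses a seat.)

none

At 47 seats: P2 16, P3 13, P5 3, P4 15.
At 48 seats: P2 16, P3 13, P5 3, P4 16.
No division's allocation decreased.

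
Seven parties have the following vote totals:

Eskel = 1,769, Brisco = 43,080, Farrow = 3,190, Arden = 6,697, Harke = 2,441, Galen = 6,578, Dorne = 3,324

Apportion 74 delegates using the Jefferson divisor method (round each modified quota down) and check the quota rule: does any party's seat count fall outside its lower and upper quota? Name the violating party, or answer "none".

Brisco

Standard quotas: Eskel 1.952, Brisco 47.525, Farrow 3.519, Arden 7.388, Harke 2.693, Galen 7.257, Dorne 3.667.
Jefferson allocation: Eskel 2, Brisco 50, Farrow 3, Arden 7, Harke 2, Galen 7, Dorne 3.
Brisco has quota 47.525 (lower 47, upper 48) but receives 50 — outside the quota interval.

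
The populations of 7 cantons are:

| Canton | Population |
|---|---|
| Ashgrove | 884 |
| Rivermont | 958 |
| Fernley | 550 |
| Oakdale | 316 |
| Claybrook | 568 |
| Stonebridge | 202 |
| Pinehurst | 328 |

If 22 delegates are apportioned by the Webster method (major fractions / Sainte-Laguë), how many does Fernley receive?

3

Standard divisor 3806/22 ≈ 173; standard quotas: Ashgrove 5.110, Rivermont 5.538, Fernley 3.179, Oakdale 1.827, Claybrook 3.283, Stonebridge 1.168, Pinehurst 1.896.
Rounding to the nearest integer gives Ashgrove 5, Rivermont 6, Fernley 3, Oakdale 2, Claybrook 3, Stonebridge 1, Pinehurst 2 — total 22, matching the house size, so no adjustment is needed.
Fernley receives 3.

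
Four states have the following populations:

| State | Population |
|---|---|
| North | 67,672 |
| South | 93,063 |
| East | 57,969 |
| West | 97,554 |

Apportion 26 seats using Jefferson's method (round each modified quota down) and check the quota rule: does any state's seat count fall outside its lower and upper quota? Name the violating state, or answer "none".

Standard quotas: North 5.563, South 7.651, East 4.766, West 8.020.
Jefferson allocation: North 5, South 8, East 5, West 8.
Every allocation lies between the lower and upper quota.

none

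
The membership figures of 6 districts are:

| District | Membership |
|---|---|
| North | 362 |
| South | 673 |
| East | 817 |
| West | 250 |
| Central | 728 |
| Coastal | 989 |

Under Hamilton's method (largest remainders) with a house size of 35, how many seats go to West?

Total 3819; standard divisor 3819/35 ≈ 109.114.
Standard quotas: North 3.318, South 6.168, East 7.488, West 2.291, Central 6.672, Coastal 9.064.
Lower quotas: North 3, South 6, East 7, West 2, Central 6, Coastal 9 (sum 33, leaving 2 seats).
Remainders in descending order: Central 0.672, East 0.488, North 0.318, West 0.291, South 0.168, Coastal 0.064.
The surplus seats go to Central, East.
West receives 2.

2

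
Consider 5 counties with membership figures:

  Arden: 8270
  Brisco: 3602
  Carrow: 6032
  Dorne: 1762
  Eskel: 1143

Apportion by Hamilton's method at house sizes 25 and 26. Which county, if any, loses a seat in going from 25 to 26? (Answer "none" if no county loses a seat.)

At 25 seats: Arden 10, Brisco 4, Carrow 7, Dorne 2, Eskel 2.
At 26 seats: Arden 10, Brisco 5, Carrow 8, Dorne 2, Eskel 1.
Eskel drops from 2 to 1.

Eskel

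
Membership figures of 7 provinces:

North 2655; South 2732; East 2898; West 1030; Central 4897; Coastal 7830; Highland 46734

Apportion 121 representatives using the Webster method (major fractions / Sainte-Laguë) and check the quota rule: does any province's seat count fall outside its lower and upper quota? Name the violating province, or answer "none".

Standard quotas: North 4.671, South 4.807, East 5.099, West 1.812, Central 8.615, Coastal 13.776, Highland 82.221.
Webster allocation: North 5, South 5, East 5, West 2, Central 9, Coastal 14, Highland 81.
Highland has quota 82.221 (lower 82, upper 83) but receives 81 — outside the quota interval.

Highland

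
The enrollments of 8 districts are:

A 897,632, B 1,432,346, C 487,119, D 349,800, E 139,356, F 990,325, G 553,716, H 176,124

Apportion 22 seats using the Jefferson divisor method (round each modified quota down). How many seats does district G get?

3

Standard divisor 5026418/22 ≈ 228473.545; standard quotas: A 3.929, B 6.269, C 2.132, D 1.531, E 0.610, F 4.335, G 2.424, H 0.771.
Rounding down gives 3, 6, 2, 1, 0, 4, 2, 0 = 18 seats, so the divisor must be adjusted.
With modified divisor 182000: modified quotas A 4.932, B 7.870, C 2.676, D 1.922, E 0.766, F 5.441, G 3.042, H 0.968.
Rounding down: A 4, B 7, C 2, D 1, E 0, F 5, G 3, H 0 (total 22).
G receives 3.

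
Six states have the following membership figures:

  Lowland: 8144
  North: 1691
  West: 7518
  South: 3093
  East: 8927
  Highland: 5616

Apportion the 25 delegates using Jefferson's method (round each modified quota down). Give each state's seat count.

Standard divisor 34989/25 ≈ 1399.56; standard quotas: Lowland 5.819, North 1.208, West 5.372, South 2.210, East 6.378, Highland 4.013.
Rounding down gives 5, 1, 5, 2, 6, 4 = 23 seats, so the divisor must be adjusted.
With modified divisor 1260: modified quotas Lowland 6.463, North 1.342, West 5.967, South 2.455, East 7.085, Highland 4.457.
Rounding down: Lowland 6, North 1, West 5, South 2, East 7, Highland 4 (total 25).

Lowland=6, North=1, West=5, South=2, East=7, Highland=4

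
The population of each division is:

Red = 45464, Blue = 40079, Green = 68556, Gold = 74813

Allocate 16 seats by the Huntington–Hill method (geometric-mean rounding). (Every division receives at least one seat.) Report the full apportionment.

Red: 3; Blue: 3; Green: 5; Gold: 5

With divisor 14494: modified quotas Red 3.137, Blue 2.765, Green 4.730, Gold 5.162.
Geometric-mean thresholds: Red √(3·4)=3.464, Blue √(2·3)=2.449, Green √(4·5)=4.472, Gold √(5·6)=5.477.
Each quota rounded against its threshold gives Red 3, Blue 3, Green 5, Gold 5 (total 16).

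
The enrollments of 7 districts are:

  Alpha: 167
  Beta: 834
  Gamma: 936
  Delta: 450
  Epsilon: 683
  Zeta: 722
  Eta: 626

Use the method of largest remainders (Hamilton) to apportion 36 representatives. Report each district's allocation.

Alpha: 1, Beta: 7, Gamma: 8, Delta: 4, Epsilon: 5, Zeta: 6, Eta: 5

Standard divisor: 4418 ÷ 36 ≈ 122.722.
Standard quotas: Alpha 1.361, Beta 6.796, Gamma 7.627, Delta 3.667, Epsilon 5.565, Zeta 5.883, Eta 5.101.
Lower quotas: Alpha 1, Beta 6, Gamma 7, Delta 3, Epsilon 5, Zeta 5, Eta 5 (sum 32, leaving 4 seats).
Remainders in descending order: Zeta 0.883, Beta 0.796, Delta 0.667, Gamma 0.627, Epsilon 0.565, Alpha 0.361, Eta 0.101.
Largest remainders: Zeta, Beta, Delta, Gamma receive the extra seats.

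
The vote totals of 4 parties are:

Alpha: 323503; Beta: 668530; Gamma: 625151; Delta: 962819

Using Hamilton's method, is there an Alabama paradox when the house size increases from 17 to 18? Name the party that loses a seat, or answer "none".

none

At 17 seats: Alpha 2, Beta 5, Gamma 4, Delta 6.
At 18 seats: Alpha 2, Beta 5, Gamma 4, Delta 7.
No party's allocation decreased.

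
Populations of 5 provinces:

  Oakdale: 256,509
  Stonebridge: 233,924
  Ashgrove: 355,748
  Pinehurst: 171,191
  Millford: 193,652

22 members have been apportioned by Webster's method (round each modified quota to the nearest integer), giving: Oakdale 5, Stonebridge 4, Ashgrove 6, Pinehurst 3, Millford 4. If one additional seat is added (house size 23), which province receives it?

Ashgrove

Priority for the next seat is population ÷ (current seats + 0.5).
Priorities: Oakdale 46638.000, Stonebridge 51983.111, Ashgrove 54730.462, Pinehurst 48911.714, Millford 43033.778.
Highest priority: Ashgrove.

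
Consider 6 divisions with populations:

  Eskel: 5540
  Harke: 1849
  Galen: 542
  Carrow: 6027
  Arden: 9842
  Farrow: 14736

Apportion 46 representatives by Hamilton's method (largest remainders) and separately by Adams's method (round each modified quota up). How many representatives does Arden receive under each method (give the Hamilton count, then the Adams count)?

Hamilton: Eskel 7, Harke 2, Galen 1, Carrow 7, Arden 12, Farrow 17.
Adams: Eskel 7, Harke 3, Galen 1, Carrow 7, Arden 11, Farrow 17.
Arden gets 12 under Hamilton and 11 under Adams.

12 and 11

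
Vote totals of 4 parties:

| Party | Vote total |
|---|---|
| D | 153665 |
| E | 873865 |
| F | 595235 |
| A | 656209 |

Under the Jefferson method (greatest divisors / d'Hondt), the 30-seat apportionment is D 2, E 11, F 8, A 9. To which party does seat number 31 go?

E

Priority for the next seat is population ÷ (current seats + 1).
Priorities: D 51221.667, E 72822.083, F 66137.222, A 65620.900.
Highest priority: E.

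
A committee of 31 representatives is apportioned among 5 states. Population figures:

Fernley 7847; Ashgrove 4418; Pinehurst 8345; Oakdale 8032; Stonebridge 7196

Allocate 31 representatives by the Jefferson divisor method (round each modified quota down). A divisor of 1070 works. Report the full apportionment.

Fernley 7; Ashgrove 4; Pinehurst 7; Oakdale 7; Stonebridge 6

With modified divisor 1070: modified quotas Fernley 7.334, Ashgrove 4.129, Pinehurst 7.799, Oakdale 7.507, Stonebridge 6.725.
Rounding down: Fernley 7, Ashgrove 4, Pinehurst 7, Oakdale 7, Stonebridge 6 (total 31).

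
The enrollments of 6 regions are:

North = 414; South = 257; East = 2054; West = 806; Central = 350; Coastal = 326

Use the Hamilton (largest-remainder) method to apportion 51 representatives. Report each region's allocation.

The standard divisor is 4207/51 ≈ 82.49.
Standard quotas: North 5.019, South 3.116, East 24.900, West 9.771, Central 4.243, Coastal 3.952.
Lower quotas: North 5, South 3, East 24, West 9, Central 4, Coastal 3 (sum 48, leaving 3 seats).
Remainders in descending order: Coastal 0.952, East 0.900, West 0.771, Central 0.243, South 0.116, North 0.019.
Largest remainders: Coastal, East, West receive the extra seats.

North 5; South 3; East 25; West 10; Central 4; Coastal 4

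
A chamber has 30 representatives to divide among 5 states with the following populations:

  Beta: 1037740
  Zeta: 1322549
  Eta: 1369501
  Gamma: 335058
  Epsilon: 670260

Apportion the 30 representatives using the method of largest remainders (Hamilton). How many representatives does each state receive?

Standard divisor: 4735108 ÷ 30 ≈ 157836.933.
Standard quotas: Beta 6.5748, Zeta 8.3792, Eta 8.6767, Gamma 2.1228, Epsilon 4.2465.
Lower quotas: Beta 6, Zeta 8, Eta 8, Gamma 2, Epsilon 4 (sum 28, leaving 2 seats).
Remainders in descending order: Eta 0.6767, Beta 0.5748, Zeta 0.3792, Epsilon 0.2465, Gamma 0.1228.
Largest remainders: Eta, Beta receive the extra seats.

Beta: 7, Zeta: 8, Eta: 9, Gamma: 2, Epsilon: 4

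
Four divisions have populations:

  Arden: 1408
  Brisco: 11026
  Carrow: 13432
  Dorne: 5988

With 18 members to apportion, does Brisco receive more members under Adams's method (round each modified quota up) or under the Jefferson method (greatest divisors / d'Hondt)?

Adams: Arden 1, Brisco 6, Carrow 7, Dorne 4.
Jefferson: Arden 0, Brisco 7, Carrow 8, Dorne 3.
Brisco gets 6 under Adams and 7 under Jefferson.

Jefferson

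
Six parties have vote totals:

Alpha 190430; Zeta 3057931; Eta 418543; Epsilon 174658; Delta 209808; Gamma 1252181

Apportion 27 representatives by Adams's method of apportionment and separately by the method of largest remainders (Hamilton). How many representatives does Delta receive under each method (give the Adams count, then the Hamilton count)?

Adams: Alpha 1, Zeta 15, Eta 2, Epsilon 1, Delta 2, Gamma 6.
Hamilton: Alpha 1, Zeta 16, Eta 2, Epsilon 1, Delta 1, Gamma 6.
Delta gets 2 under Adams and 1 under Hamilton.

2 and 1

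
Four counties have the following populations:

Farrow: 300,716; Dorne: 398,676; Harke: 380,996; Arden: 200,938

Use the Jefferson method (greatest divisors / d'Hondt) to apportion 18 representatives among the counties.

Farrow 4, Dorne 6, Harke 5, Arden 3

Standard divisor 1281326/18 ≈ 71184.778; standard quotas: Farrow 4.224, Dorne 5.601, Harke 5.352, Arden 2.823.
Rounding down gives 4, 5, 5, 2 = 16 seats, so the divisor must be adjusted.
With modified divisor 65000: modified quotas Farrow 4.626, Dorne 6.133, Harke 5.861, Arden 3.091.
Rounding down: Farrow 4, Dorne 6, Harke 5, Arden 3 (total 18).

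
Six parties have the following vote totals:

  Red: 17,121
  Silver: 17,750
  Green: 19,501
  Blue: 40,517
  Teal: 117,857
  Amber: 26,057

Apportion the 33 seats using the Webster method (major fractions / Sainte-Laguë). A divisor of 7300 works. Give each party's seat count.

With modified divisor 7300: modified quotas Red 2.345, Silver 2.432, Green 2.671, Blue 5.550, Teal 16.145, Amber 3.569.
Rounding to the nearest integer: Red 2, Silver 2, Green 3, Blue 6, Teal 16, Amber 4 (total 33).

Red: 2, Silver: 2, Green: 3, Blue: 6, Teal: 16, Amber: 4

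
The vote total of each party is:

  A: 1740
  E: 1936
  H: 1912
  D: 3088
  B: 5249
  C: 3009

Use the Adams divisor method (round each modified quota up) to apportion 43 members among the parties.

Standard divisor 16934/43 ≈ 393.814; standard quotas: A 4.418, E 4.916, H 4.855, D 7.841, B 13.329, C 7.641.
Rounding up gives 5, 5, 5, 8, 14, 8 = 45 seats, so the divisor must be adjusted.
With modified divisor 432: modified quotas A 4.028, E 4.481, H 4.426, D 7.148, B 12.150, C 6.965.
Rounding up: A 5, E 5, H 5, D 8, B 13, C 7 (total 43).

A: 5, E: 5, H: 5, D: 8, B: 13, C: 7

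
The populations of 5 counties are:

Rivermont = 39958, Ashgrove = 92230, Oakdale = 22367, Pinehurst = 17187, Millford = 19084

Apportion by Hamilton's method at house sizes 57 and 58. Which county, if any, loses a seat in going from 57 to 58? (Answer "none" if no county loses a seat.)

none

At 57 seats: Rivermont 12, Ashgrove 27, Oakdale 7, Pinehurst 5, Millford 6.
At 58 seats: Rivermont 12, Ashgrove 28, Oakdale 7, Pinehurst 5, Millford 6.
No county's allocation decreased.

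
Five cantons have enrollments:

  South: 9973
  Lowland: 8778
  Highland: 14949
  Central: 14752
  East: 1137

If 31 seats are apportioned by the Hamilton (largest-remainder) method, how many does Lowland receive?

Standard divisor: 49589 ÷ 31 ≈ 1599.645.
Standard quotas: South 6.2345, Lowland 5.4875, Highland 9.3452, Central 9.2220, East 0.7108.
Lower quotas: South 6, Lowland 5, Highland 9, Central 9, East 0 (sum 29, leaving 2 seats).
Remainders in descending order: East 0.7108, Lowland 0.4875, Highland 0.3452, South 0.2345, Central 0.2220.
The surplus seats go to East, Lowland.
Lowland receives 6.

6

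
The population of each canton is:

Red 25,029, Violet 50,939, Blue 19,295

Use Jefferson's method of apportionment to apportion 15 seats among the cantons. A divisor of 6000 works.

With modified divisor 6000: modified quotas Red 4.171, Violet 8.490, Blue 3.216.
Rounding down: Red 4, Violet 8, Blue 3 (total 15).

Red 4, Violet 8, Blue 3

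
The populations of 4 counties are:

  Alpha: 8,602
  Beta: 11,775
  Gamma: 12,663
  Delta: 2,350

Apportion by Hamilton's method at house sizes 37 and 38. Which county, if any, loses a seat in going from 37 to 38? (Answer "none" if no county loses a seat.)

Delta

At 37 seats: Alpha 9, Beta 12, Gamma 13, Delta 3.
At 38 seats: Alpha 9, Beta 13, Gamma 14, Delta 2.
Delta drops from 3 to 2.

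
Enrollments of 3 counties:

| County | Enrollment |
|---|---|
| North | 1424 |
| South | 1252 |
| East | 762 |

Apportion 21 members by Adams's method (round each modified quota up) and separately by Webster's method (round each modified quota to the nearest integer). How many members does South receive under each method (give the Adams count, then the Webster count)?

8 and 7

Adams: North 8, South 8, East 5.
Webster: North 9, South 7, East 5.
South gets 8 under Adams and 7 under Webster.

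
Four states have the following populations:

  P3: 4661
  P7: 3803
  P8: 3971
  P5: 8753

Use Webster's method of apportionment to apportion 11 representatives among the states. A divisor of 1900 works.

With modified divisor 1900: modified quotas P3 2.453, P7 2.002, P8 2.090, P5 4.607.
Rounding to the nearest integer: P3 2, P7 2, P8 2, P5 5 (total 11).

P3 2, P7 2, P8 2, P5 5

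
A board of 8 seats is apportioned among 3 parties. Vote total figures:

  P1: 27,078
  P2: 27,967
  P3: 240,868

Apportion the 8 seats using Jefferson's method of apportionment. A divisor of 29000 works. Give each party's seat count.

With modified divisor 29000: modified quotas P1 0.934, P2 0.964, P3 8.306.
Rounding down: P1 0, P2 0, P3 8 (total 8).

P1 0, P2 0, P3 8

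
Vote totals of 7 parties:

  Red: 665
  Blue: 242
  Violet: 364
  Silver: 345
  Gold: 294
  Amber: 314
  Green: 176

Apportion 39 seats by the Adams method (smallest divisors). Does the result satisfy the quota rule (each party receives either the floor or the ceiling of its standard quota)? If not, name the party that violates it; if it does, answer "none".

none

Standard quotas: Red 10.806, Blue 3.933, Violet 5.915, Silver 5.606, Gold 4.777, Amber 5.103, Green 2.860.
Adams allocation: Red 10, Blue 4, Violet 6, Silver 6, Gold 5, Amber 5, Green 3.
Every allocation lies between the lower and upper quota.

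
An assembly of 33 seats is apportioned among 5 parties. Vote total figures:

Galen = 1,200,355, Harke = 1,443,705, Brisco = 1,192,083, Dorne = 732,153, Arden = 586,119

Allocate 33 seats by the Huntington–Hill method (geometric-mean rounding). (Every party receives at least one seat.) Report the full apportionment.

Galen=8; Harke=9; Brisco=7; Dorne=5; Arden=4

With divisor 159851: modified quotas Galen 7.509, Harke 9.032, Brisco 7.457, Dorne 4.580, Arden 3.667.
Geometric-mean thresholds: Galen √(7·8)=7.483, Harke √(9·10)=9.487, Brisco √(7·8)=7.483, Dorne √(4·5)=4.472, Arden √(3·4)=3.464.
Each quota rounded against its threshold gives Galen 8, Harke 9, Brisco 7, Dorne 5, Arden 4 (total 33).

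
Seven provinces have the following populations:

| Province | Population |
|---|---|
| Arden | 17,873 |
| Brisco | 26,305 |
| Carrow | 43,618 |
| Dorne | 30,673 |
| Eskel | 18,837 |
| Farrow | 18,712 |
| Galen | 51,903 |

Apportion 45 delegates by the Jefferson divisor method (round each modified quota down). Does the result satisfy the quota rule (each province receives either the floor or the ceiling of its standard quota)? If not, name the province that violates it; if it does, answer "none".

none

Standard quotas: Arden 3.868, Brisco 5.693, Carrow 9.440, Dorne 6.639, Eskel 4.077, Farrow 4.050, Galen 11.233.
Jefferson allocation: Arden 4, Brisco 6, Carrow 9, Dorne 7, Eskel 4, Farrow 4, Galen 11.
Every allocation lies between the lower and upper quota.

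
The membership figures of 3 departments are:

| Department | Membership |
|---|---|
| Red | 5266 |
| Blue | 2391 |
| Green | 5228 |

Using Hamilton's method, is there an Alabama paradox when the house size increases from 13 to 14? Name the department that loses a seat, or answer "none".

At 13 seats: Red 5, Blue 3, Green 5.
At 14 seats: Red 6, Blue 2, Green 6.
Blue drops from 3 to 2.

Blue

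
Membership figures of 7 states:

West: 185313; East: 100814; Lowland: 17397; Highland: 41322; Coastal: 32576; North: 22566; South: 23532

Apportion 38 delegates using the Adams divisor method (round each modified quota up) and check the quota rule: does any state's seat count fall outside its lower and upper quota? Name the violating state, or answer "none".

Standard quotas: West 16.627, East 9.045, Lowland 1.561, Highland 3.708, Coastal 2.923, North 2.025, South 2.111.
Adams allocation: West 16, East 9, Lowland 2, Highland 4, Coastal 3, North 2, South 2.
Every allocation lies between the lower and upper quota.

none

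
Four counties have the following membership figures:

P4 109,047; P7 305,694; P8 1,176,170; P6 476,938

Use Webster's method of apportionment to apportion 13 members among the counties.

P4 1; P7 2; P8 7; P6 3

Standard divisor 2067849/13 ≈ 159065.308; standard quotas: P4 0.686, P7 1.922, P8 7.394, P6 2.998.
Rounding to the nearest integer gives P4 1, P7 2, P8 7, P6 3 — total 13, matching the house size, so no adjustment is needed.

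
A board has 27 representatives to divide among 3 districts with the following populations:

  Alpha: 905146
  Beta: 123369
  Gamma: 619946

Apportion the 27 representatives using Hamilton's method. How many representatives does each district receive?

Total 1648461; standard divisor 1648461/27 ≈ 61054.111.
Standard quotas: Alpha 14.8253, Beta 2.0207, Gamma 10.1540.
Lower quotas: Alpha 14, Beta 2, Gamma 10 (sum 26, leaving 1 seat).
Remainders in descending order: Alpha 0.8253, Gamma 0.1540, Beta 0.0207.
The surplus seat goes to Alpha.

Alpha=15, Beta=2, Gamma=10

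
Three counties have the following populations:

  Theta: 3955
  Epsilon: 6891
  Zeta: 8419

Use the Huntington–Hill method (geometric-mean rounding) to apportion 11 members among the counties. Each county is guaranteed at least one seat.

Theta=2, Epsilon=4, Zeta=5

With divisor 1749: modified quotas Theta 2.261, Epsilon 3.940, Zeta 4.814.
Geometric-mean thresholds: Theta √(2·3)=2.449, Epsilon √(3·4)=3.464, Zeta √(4·5)=4.472.
Each quota rounded against its threshold gives Theta 2, Epsilon 4, Zeta 5 (total 11).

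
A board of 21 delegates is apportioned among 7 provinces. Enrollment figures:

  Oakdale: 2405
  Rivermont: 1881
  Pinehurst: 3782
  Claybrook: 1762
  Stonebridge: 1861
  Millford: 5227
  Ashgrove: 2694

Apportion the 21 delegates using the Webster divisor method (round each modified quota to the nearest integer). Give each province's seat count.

Oakdale: 3; Rivermont: 2; Pinehurst: 4; Claybrook: 2; Stonebridge: 2; Millford: 5; Ashgrove: 3

Standard divisor 19612/21 ≈ 933.905; standard quotas: Oakdale 2.575, Rivermont 2.014, Pinehurst 4.050, Claybrook 1.887, Stonebridge 1.993, Millford 5.597, Ashgrove 2.885.
Rounding to the nearest integer gives 3, 2, 4, 2, 2, 6, 3 = 22 seats, so the divisor must be adjusted.
With modified divisor 953.85: modified quotas Oakdale 2.521, Rivermont 1.972, Pinehurst 3.965, Claybrook 1.847, Stonebridge 1.951, Millford 5.480, Ashgrove 2.824.
Rounding to the nearest integer: Oakdale 3, Rivermont 2, Pinehurst 4, Claybrook 2, Stonebridge 2, Millford 5, Ashgrove 3 (total 21).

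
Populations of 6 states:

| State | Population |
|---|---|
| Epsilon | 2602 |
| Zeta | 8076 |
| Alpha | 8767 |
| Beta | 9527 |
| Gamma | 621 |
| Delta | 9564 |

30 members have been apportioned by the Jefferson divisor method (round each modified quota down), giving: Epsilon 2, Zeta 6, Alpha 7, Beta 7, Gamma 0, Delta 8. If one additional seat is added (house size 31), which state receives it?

Priority for the next seat is population ÷ (current seats + 1).
Priorities: Epsilon 867.333, Zeta 1153.714, Alpha 1095.875, Beta 1190.875, Gamma 621.000, Delta 1062.667.
Highest priority: Beta.

Beta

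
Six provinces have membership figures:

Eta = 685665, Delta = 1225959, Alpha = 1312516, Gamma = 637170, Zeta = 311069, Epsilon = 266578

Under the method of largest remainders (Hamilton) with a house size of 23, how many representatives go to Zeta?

2

The standard divisor is 4438957/23 ≈ 192998.13.
Standard quotas: Eta 3.5527, Delta 6.3522, Alpha 6.8007, Gamma 3.3014, Zeta 1.6118, Epsilon 1.3812.
Lower quotas: Eta 3, Delta 6, Alpha 6, Gamma 3, Zeta 1, Epsilon 1 (sum 20, leaving 3 seats).
Remainders in descending order: Alpha 0.8007, Zeta 0.6118, Eta 0.5527, Epsilon 0.3812, Delta 0.3522, Gamma 0.3014.
The surplus seats go to Alpha, Zeta, Eta.
Zeta receives 2.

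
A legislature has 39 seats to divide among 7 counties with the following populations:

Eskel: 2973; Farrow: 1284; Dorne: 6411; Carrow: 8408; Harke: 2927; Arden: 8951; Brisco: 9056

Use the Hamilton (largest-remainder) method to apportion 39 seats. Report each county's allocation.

Standard divisor: 40010 ÷ 39 ≈ 1025.897.
Standard quotas: Eskel 2.8980, Farrow 1.2516, Dorne 6.2492, Carrow 8.1958, Harke 2.8531, Arden 8.7250, Brisco 8.8274.
Lower quotas: Eskel 2, Farrow 1, Dorne 6, Carrow 8, Harke 2, Arden 8, Brisco 8 (sum 35, leaving 4 seats).
Remainders in descending order: Eskel 0.8980, Harke 0.8531, Brisco 0.8274, Arden 0.7250, Farrow 0.2516, Dorne 0.2492, Carrow 0.1958.
The surplus seats go to Eskel, Harke, Brisco, Arden.

Eskel 3; Farrow 1; Dorne 6; Carrow 8; Harke 3; Arden 9; Brisco 9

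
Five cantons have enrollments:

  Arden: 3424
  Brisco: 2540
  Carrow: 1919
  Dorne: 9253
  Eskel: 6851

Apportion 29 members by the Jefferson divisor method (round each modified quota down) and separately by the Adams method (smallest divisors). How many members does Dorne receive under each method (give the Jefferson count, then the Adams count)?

Jefferson: Arden 4, Brisco 3, Carrow 2, Dorne 12, Eskel 8.
Adams: Arden 4, Brisco 3, Carrow 3, Dorne 11, Eskel 8.
Dorne gets 12 under Jefferson and 11 under Adams.

12 and 11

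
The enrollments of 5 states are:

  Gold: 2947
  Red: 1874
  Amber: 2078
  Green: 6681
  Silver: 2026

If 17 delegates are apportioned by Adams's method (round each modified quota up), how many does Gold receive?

Standard divisor 15606/17 ≈ 918; standard quotas: Gold 3.210, Red 2.041, Amber 2.264, Green 7.278, Silver 2.207.
Rounding up gives 4, 3, 3, 8, 3 = 21 seats, so the divisor must be adjusted.
With modified divisor 1026: modified quotas Gold 2.872, Red 1.827, Amber 2.025, Green 6.512, Silver 1.975.
Rounding up: Gold 3, Red 2, Amber 3, Green 7, Silver 2 (total 17).
Gold receives 3.

3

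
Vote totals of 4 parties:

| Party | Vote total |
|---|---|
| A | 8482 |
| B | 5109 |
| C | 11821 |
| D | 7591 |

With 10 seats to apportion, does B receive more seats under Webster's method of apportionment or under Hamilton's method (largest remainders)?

Webster: A 3, B 2, C 3, D 2.
Hamilton: A 3, B 1, C 4, D 2.
B gets 2 under Webster and 1 under Hamilton.

Webster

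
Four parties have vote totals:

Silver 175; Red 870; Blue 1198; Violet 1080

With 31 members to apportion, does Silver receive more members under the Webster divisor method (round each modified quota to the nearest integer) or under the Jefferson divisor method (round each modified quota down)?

Webster: Silver 2, Red 8, Blue 11, Violet 10.
Jefferson: Silver 1, Red 8, Blue 12, Violet 10.
Silver gets 2 under Webster and 1 under Jefferson.

Webster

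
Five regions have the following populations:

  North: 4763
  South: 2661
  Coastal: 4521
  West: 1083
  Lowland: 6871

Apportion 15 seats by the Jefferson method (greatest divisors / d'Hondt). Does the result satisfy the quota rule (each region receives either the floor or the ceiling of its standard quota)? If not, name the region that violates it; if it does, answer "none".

Standard quotas: North 3.590, South 2.006, Coastal 3.408, West 0.816, Lowland 5.179.
Jefferson allocation: North 4, South 2, Coastal 3, West 0, Lowland 6.
Every allocation lies between the lower and upper quota.

none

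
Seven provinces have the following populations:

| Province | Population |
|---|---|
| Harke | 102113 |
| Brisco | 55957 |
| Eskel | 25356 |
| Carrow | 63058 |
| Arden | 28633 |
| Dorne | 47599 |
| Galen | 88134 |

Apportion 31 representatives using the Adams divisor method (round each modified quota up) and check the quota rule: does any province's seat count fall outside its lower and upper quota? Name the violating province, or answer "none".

none

Standard quotas: Harke 7.705, Brisco 4.222, Eskel 1.913, Carrow 4.758, Arden 2.160, Dorne 3.592, Galen 6.650.
Adams allocation: Harke 7, Brisco 4, Eskel 2, Carrow 5, Arden 2, Dorne 4, Galen 7.
Every allocation lies between the lower and upper quota.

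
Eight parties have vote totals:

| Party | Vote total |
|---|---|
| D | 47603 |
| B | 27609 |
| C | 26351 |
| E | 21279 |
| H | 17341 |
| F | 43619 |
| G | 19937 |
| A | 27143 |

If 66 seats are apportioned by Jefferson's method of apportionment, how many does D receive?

Standard divisor 230882/66 ≈ 3498.212; standard quotas: D 13.608, B 7.892, C 7.533, E 6.083, H 4.957, F 12.469, G 5.699, A 7.759.
Rounding down gives 13, 7, 7, 6, 4, 12, 5, 7 = 61 seats, so the divisor must be adjusted.
With modified divisor 3340: modified quotas D 14.252, B 8.266, C 7.890, E 6.371, H 5.192, F 13.060, G 5.969, A 8.127.
Rounding down: D 14, B 8, C 7, E 6, H 5, F 13, G 5, A 8 (total 66).
D receives 14.

14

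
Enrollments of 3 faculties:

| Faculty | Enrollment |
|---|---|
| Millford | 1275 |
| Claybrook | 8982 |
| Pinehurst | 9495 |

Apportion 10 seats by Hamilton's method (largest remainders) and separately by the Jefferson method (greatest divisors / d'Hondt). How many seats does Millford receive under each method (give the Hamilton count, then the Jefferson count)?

Hamilton: Millford 1, Claybrook 4, Pinehurst 5.
Jefferson: Millford 0, Claybrook 5, Pinehurst 5.
Millford gets 1 under Hamilton and 0 under Jefferson.

1 and 0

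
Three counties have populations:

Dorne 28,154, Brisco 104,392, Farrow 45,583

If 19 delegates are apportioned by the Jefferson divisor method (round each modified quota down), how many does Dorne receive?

Standard divisor 178129/19 ≈ 9375.211; standard quotas: Dorne 3.003, Brisco 11.135, Farrow 4.862.
Rounding down gives 3, 11, 4 = 18 seats, so the divisor must be adjusted.
With modified divisor 8900: modified quotas Dorne 3.163, Brisco 11.729, Farrow 5.122.
Rounding down: Dorne 3, Brisco 11, Farrow 5 (total 19).
Dorne receives 3.

3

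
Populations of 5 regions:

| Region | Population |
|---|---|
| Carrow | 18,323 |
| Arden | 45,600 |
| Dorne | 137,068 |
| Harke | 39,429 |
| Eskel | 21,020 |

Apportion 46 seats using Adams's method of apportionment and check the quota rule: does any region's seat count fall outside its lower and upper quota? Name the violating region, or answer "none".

Standard quotas: Carrow 3.224, Arden 8.023, Dorne 24.117, Harke 6.937, Eskel 3.698.
Adams allocation: Carrow 4, Arden 8, Dorne 23, Harke 7, Eskel 4.
Dorne has quota 24.117 (lower 24, upper 25) but receives 23 — outside the quota interval.

Dorne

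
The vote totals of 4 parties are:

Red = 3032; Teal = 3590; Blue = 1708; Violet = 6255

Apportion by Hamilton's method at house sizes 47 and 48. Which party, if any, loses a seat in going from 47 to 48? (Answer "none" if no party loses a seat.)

At 47 seats: Red 10, Teal 12, Blue 5, Violet 20.
At 48 seats: Red 10, Teal 12, Blue 6, Violet 20.
No party's allocation decreased.

none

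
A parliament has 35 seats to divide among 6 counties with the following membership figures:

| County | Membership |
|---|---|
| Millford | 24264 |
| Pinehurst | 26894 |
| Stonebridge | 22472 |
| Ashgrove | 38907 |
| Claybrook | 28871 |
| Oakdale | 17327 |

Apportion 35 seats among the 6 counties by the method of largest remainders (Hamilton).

The standard divisor is 158735/35 ≈ 4535.286.
Standard quotas: Millford 5.3500, Pinehurst 5.9299, Stonebridge 4.9549, Ashgrove 8.5787, Claybrook 6.3659, Oakdale 3.8205.
Lower quotas: Millford 5, Pinehurst 5, Stonebridge 4, Ashgrove 8, Claybrook 6, Oakdale 3 (sum 31, leaving 4 seats).
Remainders in descending order: Stonebridge 0.9549, Pinehurst 0.9299, Oakdale 0.8205, Ashgrove 0.5787, Claybrook 0.3659, Millford 0.3500.
Largest remainders: Stonebridge, Pinehurst, Oakdale, Ashgrove receive the extra seats.

Millford 5, Pinehurst 6, Stonebridge 5, Ashgrove 9, Claybrook 6, Oakdale 4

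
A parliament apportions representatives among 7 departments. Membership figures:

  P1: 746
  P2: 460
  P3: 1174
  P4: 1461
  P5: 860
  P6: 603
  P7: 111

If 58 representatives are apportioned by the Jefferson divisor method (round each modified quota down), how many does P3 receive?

13

Standard divisor 5415/58 ≈ 93.362; standard quotas: P1 7.990, P2 4.927, P3 12.575, P4 15.649, P5 9.211, P6 6.459, P7 1.189.
Rounding down gives 7, 4, 12, 15, 9, 6, 1 = 54 seats, so the divisor must be adjusted.
With modified divisor 90: modified quotas P1 8.289, P2 5.111, P3 13.044, P4 16.233, P5 9.556, P6 6.700, P7 1.233.
Rounding down: P1 8, P2 5, P3 13, P4 16, P5 9, P6 6, P7 1 (total 58).
P3 receives 13.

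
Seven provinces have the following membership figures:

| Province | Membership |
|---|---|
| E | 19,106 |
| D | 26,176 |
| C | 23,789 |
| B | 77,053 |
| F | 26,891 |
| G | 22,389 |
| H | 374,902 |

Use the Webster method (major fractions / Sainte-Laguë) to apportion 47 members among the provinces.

E: 2, D: 2, C: 2, B: 6, F: 2, G: 2, H: 31

Standard divisor 570306/47 ≈ 12134.17; standard quotas: E 1.575, D 2.157, C 1.960, B 6.350, F 2.216, G 1.845, H 30.896.
Rounding to the nearest integer gives E 2, D 2, C 2, B 6, F 2, G 2, H 31 — total 47, matching the house size, so no adjustment is needed.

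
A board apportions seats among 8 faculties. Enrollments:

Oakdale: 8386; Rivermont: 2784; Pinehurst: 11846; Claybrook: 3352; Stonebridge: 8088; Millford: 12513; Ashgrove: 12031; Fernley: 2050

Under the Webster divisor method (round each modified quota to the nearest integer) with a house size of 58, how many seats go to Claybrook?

Standard divisor 61050/58 ≈ 1052.586; standard quotas: Oakdale 7.967, Rivermont 2.645, Pinehurst 11.254, Claybrook 3.185, Stonebridge 7.684, Millford 11.888, Ashgrove 11.430, Fernley 1.948.
Rounding to the nearest integer gives Oakdale 8, Rivermont 3, Pinehurst 11, Claybrook 3, Stonebridge 8, Millford 12, Ashgrove 11, Fernley 2 — total 58, matching the house size, so no adjustment is needed.
Claybrook receives 3.

3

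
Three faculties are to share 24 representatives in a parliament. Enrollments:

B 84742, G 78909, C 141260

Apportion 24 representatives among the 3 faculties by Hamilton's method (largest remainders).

B: 7, G: 6, C: 11

Total 304911; standard divisor 304911/24 ≈ 12704.625.
Standard quotas: B 6.6702, G 6.2110, C 11.1188.
Lower quotas: B 6, G 6, C 11 (sum 23, leaving 1 seat).
Remainders in descending order: B 0.6702, G 0.2110, C 0.1188.
The surplus seat goes to B.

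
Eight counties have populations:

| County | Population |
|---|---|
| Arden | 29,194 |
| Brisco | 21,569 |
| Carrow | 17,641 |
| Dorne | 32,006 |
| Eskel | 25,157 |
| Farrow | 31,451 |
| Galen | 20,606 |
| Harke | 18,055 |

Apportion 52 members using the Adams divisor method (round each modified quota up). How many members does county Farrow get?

Standard divisor 195679/52 ≈ 3763.058; standard quotas: Arden 7.758, Brisco 5.732, Carrow 4.688, Dorne 8.505, Eskel 6.685, Farrow 8.358, Galen 5.476, Harke 4.798.
Rounding up gives 8, 6, 5, 9, 7, 9, 6, 5 = 55 seats, so the divisor must be adjusted.
With modified divisor 4150: modified quotas Arden 7.035, Brisco 5.197, Carrow 4.251, Dorne 7.712, Eskel 6.062, Farrow 7.579, Galen 4.965, Harke 4.351.
Rounding up: Arden 8, Brisco 6, Carrow 5, Dorne 8, Eskel 7, Farrow 8, Galen 5, Harke 5 (total 52).
Farrow receives 8.

8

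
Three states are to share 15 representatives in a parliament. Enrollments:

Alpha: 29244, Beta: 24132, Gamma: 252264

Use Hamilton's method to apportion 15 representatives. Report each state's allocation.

The standard divisor is 305640/15 = 20376.
Standard quotas: Alpha 1.4352, Beta 1.1843, Gamma 12.3804.
Lower quotas: Alpha 1, Beta 1, Gamma 12 (sum 14, leaving 1 seat).
Remainders in descending order: Alpha 0.4352, Gamma 0.3804, Beta 0.1843.
The surplus seat goes to Alpha.

Alpha: 2, Beta: 1, Gamma: 12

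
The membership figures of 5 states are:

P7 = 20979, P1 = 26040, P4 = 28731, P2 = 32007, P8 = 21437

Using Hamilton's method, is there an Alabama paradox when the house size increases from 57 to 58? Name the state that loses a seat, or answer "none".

none

At 57 seats: P7 9, P1 12, P4 13, P2 14, P8 9.
At 58 seats: P7 9, P1 12, P4 13, P2 14, P8 10.
No state's allocation decreased.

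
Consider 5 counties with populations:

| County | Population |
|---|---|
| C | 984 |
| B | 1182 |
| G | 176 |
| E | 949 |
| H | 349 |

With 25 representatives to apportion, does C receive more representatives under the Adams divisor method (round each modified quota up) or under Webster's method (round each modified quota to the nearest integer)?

Adams: C 6, B 8, G 2, E 6, H 3.
Webster: C 7, B 8, G 1, E 7, H 2.
C gets 6 under Adams and 7 under Webster.

Webster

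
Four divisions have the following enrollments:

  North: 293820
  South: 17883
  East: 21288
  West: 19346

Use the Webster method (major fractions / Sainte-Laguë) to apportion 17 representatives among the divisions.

North 14, South 1, East 1, West 1

Standard divisor 352337/17 ≈ 20725.706; standard quotas: North 14.177, South 0.863, East 1.027, West 0.933.
Rounding to the nearest integer gives North 14, South 1, East 1, West 1 — total 17, matching the house size, so no adjustment is needed.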